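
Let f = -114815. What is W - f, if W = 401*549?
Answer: 334964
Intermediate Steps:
W = 220149
W - f = 220149 - 1*(-114815) = 220149 + 114815 = 334964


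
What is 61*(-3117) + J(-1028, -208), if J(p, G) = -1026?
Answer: -191163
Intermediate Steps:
61*(-3117) + J(-1028, -208) = 61*(-3117) - 1026 = -190137 - 1026 = -191163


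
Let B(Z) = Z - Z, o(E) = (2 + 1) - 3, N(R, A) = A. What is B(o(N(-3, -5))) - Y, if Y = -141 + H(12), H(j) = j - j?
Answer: 141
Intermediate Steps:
o(E) = 0 (o(E) = 3 - 3 = 0)
B(Z) = 0
H(j) = 0
Y = -141 (Y = -141 + 0 = -141)
B(o(N(-3, -5))) - Y = 0 - 1*(-141) = 0 + 141 = 141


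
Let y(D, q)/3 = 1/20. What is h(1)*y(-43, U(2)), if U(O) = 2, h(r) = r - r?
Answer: 0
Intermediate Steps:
h(r) = 0
y(D, q) = 3/20
h(1)*y(-43, U(2)) = 0*(3/20) = 0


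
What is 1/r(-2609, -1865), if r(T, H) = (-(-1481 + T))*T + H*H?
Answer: -1/7192585 ≈ -1.3903e-7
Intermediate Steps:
r(T, H) = H**2 + T*(1481 - T) (r(T, H) = (1481 - T)*T + H**2 = T*(1481 - T) + H**2 = H**2 + T*(1481 - T))
1/r(-2609, -1865) = 1/((-1865)**2 - 1*(-2609)**2 + 1481*(-2609)) = 1/(3478225 - 1*6806881 - 3863929) = 1/(3478225 - 6806881 - 3863929) = 1/(-7192585) = -1/7192585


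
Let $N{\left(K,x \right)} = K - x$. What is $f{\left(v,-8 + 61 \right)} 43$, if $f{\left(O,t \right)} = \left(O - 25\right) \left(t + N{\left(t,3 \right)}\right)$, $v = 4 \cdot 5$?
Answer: $-22145$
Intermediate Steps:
$v = 20$
$f{\left(O,t \right)} = \left(-25 + O\right) \left(-3 + 2 t\right)$ ($f{\left(O,t \right)} = \left(O - 25\right) \left(t + \left(t - 3\right)\right) = \left(-25 + O\right) \left(t + \left(t - 3\right)\right) = \left(-25 + O\right) \left(t + \left(-3 + t\right)\right) = \left(-25 + O\right) \left(-3 + 2 t\right)$)
$f{\left(v,-8 + 61 \right)} 43 = \left(75 - 50 \left(-8 + 61\right) + 20 \left(-8 + 61\right) + 20 \left(-3 + \left(-8 + 61\right)\right)\right) 43 = \left(75 - 2650 + 20 \cdot 53 + 20 \left(-3 + 53\right)\right) 43 = \left(75 - 2650 + 1060 + 20 \cdot 50\right) 43 = \left(75 - 2650 + 1060 + 1000\right) 43 = \left(-515\right) 43 = -22145$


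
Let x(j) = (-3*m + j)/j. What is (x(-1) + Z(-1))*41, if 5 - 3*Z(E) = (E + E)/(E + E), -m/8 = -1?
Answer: 3239/3 ≈ 1079.7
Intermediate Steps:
m = 8 (m = -8*(-1) = 8)
Z(E) = 4/3 (Z(E) = 5/3 - (E + E)/(3*(E + E)) = 5/3 - 2*E/(3*(2*E)) = 5/3 - 2*E*1/(2*E)/3 = 5/3 - ⅓*1 = 5/3 - ⅓ = 4/3)
x(j) = (-24 + j)/j (x(j) = (-3*8 + j)/j = (-24 + j)/j)
(x(-1) + Z(-1))*41 = ((-24 - 1)/(-1) + 4/3)*41 = (-1*(-25) + 4/3)*41 = (25 + 4/3)*41 = (79/3)*41 = 3239/3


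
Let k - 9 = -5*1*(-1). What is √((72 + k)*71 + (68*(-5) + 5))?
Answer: √5771 ≈ 75.967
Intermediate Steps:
k = 14 (k = 9 - 5*1*(-1) = 9 - 5*(-1) = 9 + 5 = 14)
√((72 + k)*71 + (68*(-5) + 5)) = √((72 + 14)*71 + (68*(-5) + 5)) = √(86*71 + (-340 + 5)) = √(6106 - 335) = √5771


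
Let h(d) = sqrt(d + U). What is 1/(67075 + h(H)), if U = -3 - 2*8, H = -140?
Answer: 67075/4499055784 - I*sqrt(159)/4499055784 ≈ 1.4909e-5 - 2.8027e-9*I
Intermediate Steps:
U = -19 (U = -3 - 16 = -19)
h(d) = sqrt(-19 + d) (h(d) = sqrt(d - 19) = sqrt(-19 + d))
1/(67075 + h(H)) = 1/(67075 + sqrt(-19 - 140)) = 1/(67075 + sqrt(-159)) = 1/(67075 + I*sqrt(159))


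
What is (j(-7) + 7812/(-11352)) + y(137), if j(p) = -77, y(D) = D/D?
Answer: -72547/946 ≈ -76.688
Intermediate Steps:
y(D) = 1
(j(-7) + 7812/(-11352)) + y(137) = (-77 + 7812/(-11352)) + 1 = (-77 + 7812*(-1/11352)) + 1 = (-77 - 651/946) + 1 = -73493/946 + 1 = -72547/946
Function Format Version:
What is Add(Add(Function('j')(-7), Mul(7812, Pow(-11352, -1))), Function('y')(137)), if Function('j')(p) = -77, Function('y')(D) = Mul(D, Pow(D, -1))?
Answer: Rational(-72547, 946) ≈ -76.688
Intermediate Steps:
Function('y')(D) = 1
Add(Add(Function('j')(-7), Mul(7812, Pow(-11352, -1))), Function('y')(137)) = Add(Add(-77, Mul(7812, Pow(-11352, -1))), 1) = Add(Add(-77, Mul(7812, Rational(-1, 11352))), 1) = Add(Add(-77, Rational(-651, 946)), 1) = Add(Rational(-73493, 946), 1) = Rational(-72547, 946)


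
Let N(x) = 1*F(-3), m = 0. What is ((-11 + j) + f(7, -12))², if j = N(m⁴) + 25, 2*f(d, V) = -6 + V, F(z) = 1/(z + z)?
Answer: 841/36 ≈ 23.361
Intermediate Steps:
F(z) = 1/(2*z)
f(d, V) = -3 + V/2 (f(d, V) = (-6 + V)/2 = -3 + V/2)
N(x) = -⅙ (N(x) = 1*((½)/(-3)) = 1*((½)*(-⅓)) = 1*(-⅙) = -⅙)
j = 149/6 (j = -⅙ + 25 = 149/6 ≈ 24.833)
((-11 + j) + f(7, -12))² = ((-11 + 149/6) + (-3 + (½)*(-12)))² = (83/6 + (-3 - 6))² = (83/6 - 9)² = (29/6)² = 841/36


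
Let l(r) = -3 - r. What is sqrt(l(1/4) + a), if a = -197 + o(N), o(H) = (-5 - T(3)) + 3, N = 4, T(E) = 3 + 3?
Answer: 7*I*sqrt(17)/2 ≈ 14.431*I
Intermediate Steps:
T(E) = 6
o(H) = -8 (o(H) = (-5 - 1*6) + 3 = (-5 - 6) + 3 = -11 + 3 = -8)
a = -205 (a = -197 - 8 = -205)
sqrt(l(1/4) + a) = sqrt((-3 - 1/4) - 205) = sqrt(-13/4 - 205) = sqrt(-833/4) = 7*I*sqrt(17)/2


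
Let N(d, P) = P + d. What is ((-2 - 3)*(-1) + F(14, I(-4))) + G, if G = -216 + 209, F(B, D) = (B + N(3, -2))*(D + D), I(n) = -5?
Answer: -152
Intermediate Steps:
F(B, D) = 2*D*(1 + B) (F(B, D) = (B + (-2 + 3))*(D + D) = (B + 1)*(2*D) = (1 + B)*(2*D) = 2*D*(1 + B))
G = -7
((-2 - 3)*(-1) + F(14, I(-4))) + G = ((-2 - 3)*(-1) + 2*(-5)*(1 + 14)) - 7 = (-5*(-1) + 2*(-5)*15) - 7 = (5 - 150) - 7 = -145 - 7 = -152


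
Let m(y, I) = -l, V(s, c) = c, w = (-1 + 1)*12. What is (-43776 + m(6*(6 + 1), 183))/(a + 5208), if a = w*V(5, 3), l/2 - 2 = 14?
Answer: -5476/651 ≈ -8.4117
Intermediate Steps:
l = 32 (l = 4 + 2*14 = 4 + 28 = 32)
w = 0 (w = 0*12 = 0)
m(y, I) = -32 (m(y, I) = -1*32 = -32)
a = 0 (a = 0*3 = 0)
(-43776 + m(6*(6 + 1), 183))/(a + 5208) = (-43776 - 32)/(0 + 5208) = -43808/5208 = -43808*1/5208 = -5476/651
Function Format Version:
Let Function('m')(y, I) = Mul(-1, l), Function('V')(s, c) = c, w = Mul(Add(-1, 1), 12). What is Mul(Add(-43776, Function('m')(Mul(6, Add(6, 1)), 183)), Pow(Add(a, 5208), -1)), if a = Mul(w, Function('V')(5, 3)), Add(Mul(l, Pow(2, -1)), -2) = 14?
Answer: Rational(-5476, 651) ≈ -8.4117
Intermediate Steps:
l = 32 (l = Add(4, Mul(2, 14)) = Add(4, 28) = 32)
w = 0 (w = Mul(0, 12) = 0)
Function('m')(y, I) = -32 (Function('m')(y, I) = Mul(-1, 32) = -32)
a = 0 (a = Mul(0, 3) = 0)
Mul(Add(-43776, Function('m')(Mul(6, Add(6, 1)), 183)), Pow(Add(a, 5208), -1)) = Mul(Add(-43776, -32), Pow(Add(0, 5208), -1)) = Mul(-43808, Pow(5208, -1)) = Mul(-43808, Rational(1, 5208)) = Rational(-5476, 651)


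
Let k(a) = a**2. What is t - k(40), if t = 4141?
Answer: 2541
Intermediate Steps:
t - k(40) = 4141 - 1*40**2 = 4141 - 1*1600 = 4141 - 1600 = 2541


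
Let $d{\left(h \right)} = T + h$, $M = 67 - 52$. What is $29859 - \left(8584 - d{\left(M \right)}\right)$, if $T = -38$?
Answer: $21252$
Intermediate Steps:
$M = 15$ ($M = 67 - 52 = 15$)
$d{\left(h \right)} = -38 + h$
$29859 - \left(8584 - d{\left(M \right)}\right) = 29859 - \left(8584 - \left(-38 + 15\right)\right) = 29859 - \left(8584 - -23\right) = 29859 - \left(8584 + 23\right) = 29859 - 8607 = 21252$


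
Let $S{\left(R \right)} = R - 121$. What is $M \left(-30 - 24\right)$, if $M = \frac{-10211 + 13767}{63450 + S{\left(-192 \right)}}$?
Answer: $- \frac{192024}{63137} \approx -3.0414$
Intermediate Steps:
$S{\left(R \right)} = -121 + R$ ($S{\left(R \right)} = R - 121 = -121 + R$)
$M = \frac{3556}{63137}$ ($M = \frac{-10211 + 13767}{63450 - 313} = \frac{3556}{63450 - 313} = \frac{3556}{63137} \approx 0.056322$)
$M \left(-30 - 24\right) = \frac{3556 \left(-30 - 24\right)}{63137} = \frac{3556}{63137} \left(-54\right) = - \frac{192024}{63137}$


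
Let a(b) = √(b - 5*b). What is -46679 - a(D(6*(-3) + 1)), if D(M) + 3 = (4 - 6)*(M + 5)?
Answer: -46679 - 2*I*√21 ≈ -46679.0 - 9.1651*I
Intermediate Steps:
D(M) = -13 - 2*M (D(M) = -3 + (4 - 6)*(M + 5) = -3 - 2*(5 + M) = -3 + (-10 - 2*M) = -13 - 2*M)
a(b) = 2*√(-b) (a(b) = √(-4*b) = 2*√(-b))
-46679 - a(D(6*(-3) + 1)) = -46679 - 2*√(-(-13 - 2*(6*(-3) + 1))) = -46679 - 2*√(-(-13 - 2*(-18 + 1))) = -46679 - 2*√(-(-13 - 2*(-17))) = -46679 - 2*√(-(-13 + 34)) = -46679 - 2*√(-1*21) = -46679 - 2*√(-21) = -46679 - 2*I*√21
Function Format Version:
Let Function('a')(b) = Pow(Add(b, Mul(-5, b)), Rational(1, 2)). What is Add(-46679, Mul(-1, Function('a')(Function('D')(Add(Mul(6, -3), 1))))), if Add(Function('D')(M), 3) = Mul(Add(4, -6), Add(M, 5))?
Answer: Add(-46679, Mul(-2, I, Pow(21, Rational(1, 2)))) ≈ Add(-46679., Mul(-9.1651, I))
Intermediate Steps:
Function('D')(M) = Add(-13, Mul(-2, M)) (Function('D')(M) = Add(-3, Mul(Add(4, -6), Add(M, 5))) = Add(-3, Mul(-2, Add(5, M))) = Add(-3, Add(-10, Mul(-2, M))) = Add(-13, Mul(-2, M)))
Function('a')(b) = Mul(2, Pow(Mul(-1, b), Rational(1, 2))) (Function('a')(b) = Pow(Mul(-4, b), Rational(1, 2)) = Mul(2, Pow(Mul(-1, b), Rational(1, 2))))
Add(-46679, Mul(-1, Function('a')(Function('D')(Add(Mul(6, -3), 1))))) = Add(-46679, Mul(-1, Mul(2, Pow(Mul(-1, Add(-13, Mul(-2, Add(Mul(6, -3), 1)))), Rational(1, 2))))) = Add(-46679, Mul(-1, Mul(2, Pow(Mul(-1, Add(-13, Mul(-2, Add(-18, 1)))), Rational(1, 2))))) = Add(-46679, Mul(-1, Mul(2, Pow(Mul(-1, Add(-13, Mul(-2, -17))), Rational(1, 2))))) = Add(-46679, Mul(-1, Mul(2, Pow(Mul(-1, Add(-13, 34)), Rational(1, 2))))) = Add(-46679, Mul(-1, Mul(2, Pow(Mul(-1, 21), Rational(1, 2))))) = Add(-46679, Mul(-1, Mul(2, Pow(-21, Rational(1, 2))))) = Add(-46679, Mul(-1, Mul(2, Mul(I, Pow(21, Rational(1, 2)))))) = Add(-46679, Mul(-1, Mul(2, I, Pow(21, Rational(1, 2))))) = Add(-46679, Mul(-2, I, Pow(21, Rational(1, 2))))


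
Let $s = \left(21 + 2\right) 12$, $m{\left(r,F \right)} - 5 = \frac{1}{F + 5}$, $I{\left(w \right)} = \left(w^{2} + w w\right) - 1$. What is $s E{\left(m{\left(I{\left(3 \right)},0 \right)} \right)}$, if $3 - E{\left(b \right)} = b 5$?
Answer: $-6348$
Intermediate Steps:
$I{\left(w \right)} = -1 + 2 w^{2}$ ($I{\left(w \right)} = \left(w^{2} + w^{2}\right) - 1 = 2 w^{2} - 1 = -1 + 2 w^{2}$)
$m{\left(r,F \right)} = 5 + \frac{1}{5 + F}$ ($m{\left(r,F \right)} = 5 + \frac{1}{F + 5} = 5 + \frac{1}{5 + F}$)
$E{\left(b \right)} = 3 - 5 b$ ($E{\left(b \right)} = 3 - b 5 = 3 - 5 b$)
$s = 276$ ($s = 23 \cdot 12 = 276$)
$s E{\left(m{\left(I{\left(3 \right)},0 \right)} \right)} = 276 \left(3 - 5 \frac{26 + 5 \cdot 0}{5 + 0}\right) = 276 \left(3 - 5 \frac{26 + 0}{5}\right) = 276 \left(3 - 5 \cdot \frac{1}{5} \cdot 26\right) = 276 \left(3 - 26\right) = 276 \left(-23\right) = -6348$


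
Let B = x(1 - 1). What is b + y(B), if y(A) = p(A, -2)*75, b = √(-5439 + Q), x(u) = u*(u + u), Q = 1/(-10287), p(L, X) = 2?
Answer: 150 + I*√7105776238/1143 ≈ 150.0 + 73.75*I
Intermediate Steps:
Q = -1/10287 ≈ -9.7210e-5
x(u) = 2*u² (x(u) = u*(2*u) = 2*u²)
B = 0 (B = 2*(1 - 1)² = 2*0² = 2*0 = 0)
b = I*√7105776238/1143 (b = √(-5439 - 1/10287) = √(-55950994/10287) = I*√7105776238/1143 ≈ 73.75*I)
y(A) = 150 (y(A) = 2*75 = 150)
b + y(B) = I*√7105776238/1143 + 150 = 150 + I*√7105776238/1143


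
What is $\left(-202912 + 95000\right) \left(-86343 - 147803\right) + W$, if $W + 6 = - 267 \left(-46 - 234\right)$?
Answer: $25267237906$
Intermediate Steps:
$W = 74754$ ($W = -6 - 267 \left(-46 - 234\right) = -6 - -74760 = -6 + 74760 = 74754$)
$\left(-202912 + 95000\right) \left(-86343 - 147803\right) + W = \left(-202912 + 95000\right) \left(-86343 - 147803\right) + 74754 = \left(-107912\right) \left(-234146\right) + 74754 = 25267163152 + 74754 = 25267237906$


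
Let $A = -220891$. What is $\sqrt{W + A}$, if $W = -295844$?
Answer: $3 i \sqrt{57415} \approx 718.84 i$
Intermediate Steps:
$\sqrt{W + A} = \sqrt{-295844 - 220891} = \sqrt{-516735} = 3 i \sqrt{57415}$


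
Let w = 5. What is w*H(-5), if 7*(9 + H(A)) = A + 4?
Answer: -320/7 ≈ -45.714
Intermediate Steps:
H(A) = -59/7 + A/7 (H(A) = -9 + (A + 4)/7 = -9 + (4 + A)/7 = -9 + (4/7 + A/7) = -59/7 + A/7)
w*H(-5) = 5*(-59/7 + (⅐)*(-5)) = 5*(-59/7 - 5/7) = 5*(-64/7) = -320/7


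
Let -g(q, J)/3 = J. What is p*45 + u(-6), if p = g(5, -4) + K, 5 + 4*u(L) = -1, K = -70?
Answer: -5223/2 ≈ -2611.5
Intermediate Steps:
u(L) = -3/2 (u(L) = -5/4 + (¼)*(-1) = -5/4 - ¼ = -3/2)
g(q, J) = -3*J
p = -58 (p = -3*(-4) - 70 = 12 - 70 = -58)
p*45 + u(-6) = -58*45 - 3/2 = -2610 - 3/2 = -5223/2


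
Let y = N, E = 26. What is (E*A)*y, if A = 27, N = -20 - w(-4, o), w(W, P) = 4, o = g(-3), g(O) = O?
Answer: -16848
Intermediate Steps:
o = -3
N = -24 (N = -20 - 1*4 = -20 - 4 = -24)
y = -24
(E*A)*y = (26*27)*(-24) = 702*(-24) = -16848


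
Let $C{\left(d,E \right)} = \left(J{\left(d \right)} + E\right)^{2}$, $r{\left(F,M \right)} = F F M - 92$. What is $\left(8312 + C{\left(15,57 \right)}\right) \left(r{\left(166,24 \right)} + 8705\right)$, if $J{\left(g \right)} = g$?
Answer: $9041739672$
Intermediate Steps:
$r{\left(F,M \right)} = -92 + M F^{2}$ ($r{\left(F,M \right)} = F^{2} M - 92 = M F^{2} - 92 = -92 + M F^{2}$)
$C{\left(d,E \right)} = \left(E + d\right)^{2}$ ($C{\left(d,E \right)} = \left(d + E\right)^{2} = \left(E + d\right)^{2}$)
$\left(8312 + C{\left(15,57 \right)}\right) \left(r{\left(166,24 \right)} + 8705\right) = \left(8312 + \left(57 + 15\right)^{2}\right) \left(\left(-92 + 24 \cdot 166^{2}\right) + 8705\right) = \left(8312 + 72^{2}\right) \left(\left(-92 + 24 \cdot 27556\right) + 8705\right) = \left(8312 + 5184\right) \left(\left(-92 + 661344\right) + 8705\right) = 13496 \left(661252 + 8705\right) = 13496 \cdot 669957 = 9041739672$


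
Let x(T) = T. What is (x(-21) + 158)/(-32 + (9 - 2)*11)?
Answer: 137/45 ≈ 3.0444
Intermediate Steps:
(x(-21) + 158)/(-32 + (9 - 2)*11) = (-21 + 158)/(-32 + (9 - 2)*11) = 137/(-32 + 7*11) = 137/(-32 + 77) = 137/45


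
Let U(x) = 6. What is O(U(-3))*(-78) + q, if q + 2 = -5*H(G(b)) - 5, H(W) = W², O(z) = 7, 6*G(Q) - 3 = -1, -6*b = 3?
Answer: -4982/9 ≈ -553.56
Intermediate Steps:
b = -½ (b = -⅙*3 = -½ ≈ -0.50000)
G(Q) = ⅓ (G(Q) = ½ + (⅙)*(-1) = ½ - ⅙ = ⅓)
q = -68/9 (q = -2 + (-5*(⅓)² - 5) = -2 + (-5*⅑ - 5) = -2 + (-5/9 - 5) = -2 - 50/9 = -68/9 ≈ -7.5556)
O(U(-3))*(-78) + q = 7*(-78) - 68/9 = -546 - 68/9 = -4982/9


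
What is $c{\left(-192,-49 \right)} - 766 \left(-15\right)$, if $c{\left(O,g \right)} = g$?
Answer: $11441$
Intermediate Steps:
$c{\left(-192,-49 \right)} - 766 \left(-15\right) = -49 - 766 \left(-15\right) = -49 - -11490 = -49 + 11490 = 11441$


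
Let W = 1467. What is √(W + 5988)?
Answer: √7455 ≈ 86.342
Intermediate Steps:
√(W + 5988) = √(1467 + 5988) = √7455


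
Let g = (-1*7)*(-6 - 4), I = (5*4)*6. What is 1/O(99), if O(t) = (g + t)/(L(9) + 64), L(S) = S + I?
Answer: 193/169 ≈ 1.1420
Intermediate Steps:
I = 120 (I = 20*6 = 120)
L(S) = 120 + S (L(S) = S + 120 = 120 + S)
g = 70 (g = -7*(-10) = 70)
O(t) = 70/193 + t/193 (O(t) = (70 + t)/((120 + 9) + 64) = (70 + t)/(129 + 64) = (70 + t)/193 = (70 + t)*(1/193) = 70/193 + t/193)
1/O(99) = 1/(70/193 + (1/193)*99) = 1/(70/193 + 99/193) = 1/(169/193) = 193/169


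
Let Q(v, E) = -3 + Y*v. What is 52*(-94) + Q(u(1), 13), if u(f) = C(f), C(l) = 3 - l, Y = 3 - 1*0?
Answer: -4885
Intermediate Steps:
Y = 3 (Y = 3 + 0 = 3)
u(f) = 3 - f
Q(v, E) = -3 + 3*v
52*(-94) + Q(u(1), 13) = 52*(-94) + (-3 + 3*(3 - 1*1)) = -4888 + (-3 + 3*(3 - 1)) = -4888 + (-3 + 3*2) = -4888 + (-3 + 6) = -4888 + 3 = -4885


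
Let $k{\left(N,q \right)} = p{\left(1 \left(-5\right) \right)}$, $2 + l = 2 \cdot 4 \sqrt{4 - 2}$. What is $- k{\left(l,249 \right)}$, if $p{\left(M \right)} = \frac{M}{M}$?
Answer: $-1$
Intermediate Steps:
$p{\left(M \right)} = 1$
$l = -2 + 8 \sqrt{2}$ ($l = -2 + 2 \cdot 4 \sqrt{4 - 2} = -2 + 8 \sqrt{2} \approx 9.3137$)
$k{\left(N,q \right)} = 1$
$- k{\left(l,249 \right)} = \left(-1\right) 1 = -1$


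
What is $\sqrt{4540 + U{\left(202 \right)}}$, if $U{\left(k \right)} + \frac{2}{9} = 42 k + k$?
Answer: $\frac{2 \sqrt{29758}}{3} \approx 115.0$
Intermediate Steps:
$U{\left(k \right)} = - \frac{2}{9} + 43 k$ ($U{\left(k \right)} = - \frac{2}{9} + \left(42 k + k\right) = - \frac{2}{9} + 43 k$)
$\sqrt{4540 + U{\left(202 \right)}} = \sqrt{4540 + \left(- \frac{2}{9} + 43 \cdot 202\right)} = \sqrt{4540 + \left(- \frac{2}{9} + 8686\right)} = \sqrt{4540 + \frac{78172}{9}} = \sqrt{\frac{119032}{9}} = \frac{2 \sqrt{29758}}{3}$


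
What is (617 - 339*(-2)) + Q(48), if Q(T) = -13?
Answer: 1282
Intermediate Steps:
(617 - 339*(-2)) + Q(48) = (617 - 339*(-2)) - 13 = (617 + 678) - 13 = 1295 - 13 = 1282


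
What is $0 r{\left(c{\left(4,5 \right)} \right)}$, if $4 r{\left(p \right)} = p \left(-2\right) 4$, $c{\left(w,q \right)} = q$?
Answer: $0$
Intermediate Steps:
$r{\left(p \right)} = - 2 p$ ($r{\left(p \right)} = \frac{p \left(-2\right) 4}{4} = \frac{- 2 p 4}{4} = \frac{\left(-8\right) p}{4} = - 2 p$)
$0 r{\left(c{\left(4,5 \right)} \right)} = 0 \left(\left(-2\right) 5\right) = 0 \left(-10\right) = 0$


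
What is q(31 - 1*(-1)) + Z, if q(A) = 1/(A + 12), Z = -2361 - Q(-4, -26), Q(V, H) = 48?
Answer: -105995/44 ≈ -2409.0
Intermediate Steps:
Z = -2409 (Z = -2361 - 1*48 = -2361 - 48 = -2409)
q(A) = 1/(12 + A)
q(31 - 1*(-1)) + Z = 1/(12 + (31 - 1*(-1))) - 2409 = 1/(12 + (31 + 1)) - 2409 = 1/(12 + 32) - 2409 = 1/44 - 2409 = -105995/44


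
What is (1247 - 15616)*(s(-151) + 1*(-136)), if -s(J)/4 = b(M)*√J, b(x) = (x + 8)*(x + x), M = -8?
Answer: 1954184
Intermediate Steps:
b(x) = 2*x*(8 + x) (b(x) = (8 + x)*(2*x) = 2*x*(8 + x))
s(J) = 0 (s(J) = -4*2*(-8)*(8 - 8)*√J = -4*2*(-8)*0*√J = -0*√J = -4*0 = 0)
(1247 - 15616)*(s(-151) + 1*(-136)) = (1247 - 15616)*(0 + 1*(-136)) = -14369*(0 - 136) = -14369*(-136) = 1954184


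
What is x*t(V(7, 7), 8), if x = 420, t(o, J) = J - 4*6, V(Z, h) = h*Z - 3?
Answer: -6720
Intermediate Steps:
V(Z, h) = -3 + Z*h (V(Z, h) = Z*h - 3 = -3 + Z*h)
t(o, J) = -24 + J (t(o, J) = J - 24 = -24 + J)
x*t(V(7, 7), 8) = 420*(-24 + 8) = 420*(-16) = -6720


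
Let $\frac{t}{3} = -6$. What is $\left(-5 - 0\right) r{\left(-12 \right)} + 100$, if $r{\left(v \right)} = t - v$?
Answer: $130$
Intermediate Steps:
$t = -18$ ($t = 3 \left(-6\right) = -18$)
$r{\left(v \right)} = -18 - v$
$\left(-5 - 0\right) r{\left(-12 \right)} + 100 = \left(-5 - 0\right) \left(-18 - -12\right) + 100 = \left(-5 + 0\right) \left(-18 + 12\right) + 100 = \left(-5\right) \left(-6\right) + 100 = 30 + 100 = 130$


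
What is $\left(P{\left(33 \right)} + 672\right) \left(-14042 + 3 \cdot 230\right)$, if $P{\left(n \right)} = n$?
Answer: $-9413160$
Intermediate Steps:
$\left(P{\left(33 \right)} + 672\right) \left(-14042 + 3 \cdot 230\right) = \left(33 + 672\right) \left(-14042 + 3 \cdot 230\right) = 705 \left(-14042 + 690\right) = 705 \left(-13352\right) = -9413160$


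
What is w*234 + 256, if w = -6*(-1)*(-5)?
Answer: -6764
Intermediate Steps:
w = -30 (w = 6*(-5) = -30)
w*234 + 256 = -30*234 + 256 = -7020 + 256 = -6764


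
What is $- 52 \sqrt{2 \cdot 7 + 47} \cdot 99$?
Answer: $- 5148 \sqrt{61} \approx -40207.0$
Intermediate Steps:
$- 52 \sqrt{2 \cdot 7 + 47} \cdot 99 = - 52 \sqrt{14 + 47} \cdot 99 = - 52 \sqrt{61} \cdot 99 = - 5148 \sqrt{61}$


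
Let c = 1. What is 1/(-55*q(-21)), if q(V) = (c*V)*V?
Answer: -1/24255 ≈ -4.1229e-5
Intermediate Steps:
q(V) = V² (q(V) = (1*V)*V = V*V = V²)
1/(-55*q(-21)) = 1/(-55*(-21)²) = 1/(-55*441) = 1/(-24255) = -1/24255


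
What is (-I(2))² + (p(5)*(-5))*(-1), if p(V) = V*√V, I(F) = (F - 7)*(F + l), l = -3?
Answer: 25 + 25*√5 ≈ 80.902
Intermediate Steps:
I(F) = (-7 + F)*(-3 + F) (I(F) = (F - 7)*(F - 3) = (-7 + F)*(-3 + F))
p(V) = V^(3/2)
(-I(2))² + (p(5)*(-5))*(-1) = (-(21 + 2² - 10*2))² + (5^(3/2)*(-5))*(-1) = (-(21 + 4 - 20))² + ((5*√5)*(-5))*(-1) = (-1*5)² - 25*√5*(-1) = (-5)² + 25*√5 = 25 + 25*√5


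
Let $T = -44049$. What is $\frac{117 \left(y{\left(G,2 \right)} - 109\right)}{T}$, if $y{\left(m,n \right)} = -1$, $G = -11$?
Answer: $\frac{4290}{14683} \approx 0.29217$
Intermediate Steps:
$\frac{117 \left(y{\left(G,2 \right)} - 109\right)}{T} = \frac{117 \left(-1 - 109\right)}{-44049} = 117 \left(-110\right) \left(- \frac{1}{44049}\right) = \left(-12870\right) \left(- \frac{1}{44049}\right) = \frac{4290}{14683}$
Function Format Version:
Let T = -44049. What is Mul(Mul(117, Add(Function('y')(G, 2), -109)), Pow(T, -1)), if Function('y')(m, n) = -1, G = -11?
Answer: Rational(4290, 14683) ≈ 0.29217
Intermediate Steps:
Mul(Mul(117, Add(Function('y')(G, 2), -109)), Pow(T, -1)) = Mul(Mul(117, Add(-1, -109)), Pow(-44049, -1)) = Mul(Mul(117, -110), Rational(-1, 44049)) = Mul(-12870, Rational(-1, 44049)) = Rational(4290, 14683)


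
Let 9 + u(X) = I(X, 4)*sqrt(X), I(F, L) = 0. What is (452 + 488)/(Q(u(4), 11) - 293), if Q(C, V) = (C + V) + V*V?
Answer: -94/17 ≈ -5.5294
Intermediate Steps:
u(X) = -9 (u(X) = -9 + 0*sqrt(X) = -9 + 0 = -9)
Q(C, V) = C + V + V**2 (Q(C, V) = (C + V) + V**2 = C + V + V**2)
(452 + 488)/(Q(u(4), 11) - 293) = (452 + 488)/((-9 + 11 + 11**2) - 293) = 940/((-9 + 11 + 121) - 293) = 940/(123 - 293) = 940/(-170) = 940*(-1/170) = -94/17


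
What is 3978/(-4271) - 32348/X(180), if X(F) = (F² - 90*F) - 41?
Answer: -202438810/69015089 ≈ -2.9333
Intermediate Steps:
X(F) = -41 + F² - 90*F
3978/(-4271) - 32348/X(180) = 3978/(-4271) - 32348/(-41 + 180² - 90*180) = 3978*(-1/4271) - 32348/(-41 + 32400 - 16200) = -3978/4271 - 32348/16159 = -202438810/69015089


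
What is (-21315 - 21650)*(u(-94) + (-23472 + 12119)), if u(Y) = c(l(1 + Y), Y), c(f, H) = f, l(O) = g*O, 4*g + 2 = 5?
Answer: 1963113815/4 ≈ 4.9078e+8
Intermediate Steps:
g = 3/4 (g = -1/2 + (1/4)*5 = -1/2 + 5/4 = 3/4 ≈ 0.75000)
l(O) = 3*O/4
u(Y) = 3/4 + 3*Y/4 (u(Y) = 3*(1 + Y)/4 = 3/4 + 3*Y/4)
(-21315 - 21650)*(u(-94) + (-23472 + 12119)) = (-21315 - 21650)*((3/4 + (3/4)*(-94)) + (-23472 + 12119)) = -42965*((3/4 - 141/2) - 11353) = -42965*(-279/4 - 11353) = -42965*(-45691/4) = 1963113815/4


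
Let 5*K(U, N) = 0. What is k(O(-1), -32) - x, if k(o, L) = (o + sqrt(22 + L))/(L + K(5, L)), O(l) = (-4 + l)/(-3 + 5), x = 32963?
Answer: -2109627/64 - I*sqrt(10)/32 ≈ -32963.0 - 0.098821*I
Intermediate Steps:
K(U, N) = 0 (K(U, N) = (1/5)*0 = 0)
O(l) = -2 + l/2 (O(l) = (-4 + l)/2 = (-4 + l)*(1/2) = -2 + l/2)
k(o, L) = (o + sqrt(22 + L))/L (k(o, L) = (o + sqrt(22 + L))/(L + 0) = (o + sqrt(22 + L))/L)
k(O(-1), -32) - x = ((-2 + (1/2)*(-1)) + sqrt(22 - 32))/(-32) - 1*32963 = -((-2 - 1/2) + sqrt(-10))/32 - 32963 = -(-5/2 + I*sqrt(10))/32 - 32963 = (5/64 - I*sqrt(10)/32) - 32963 = -2109627/64 - I*sqrt(10)/32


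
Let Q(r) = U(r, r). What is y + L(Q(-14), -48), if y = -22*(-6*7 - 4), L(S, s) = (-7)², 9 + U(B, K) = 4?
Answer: 1061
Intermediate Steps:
U(B, K) = -5 (U(B, K) = -9 + 4 = -5)
Q(r) = -5
L(S, s) = 49
y = 1012 (y = -22*(-42 - 4) = -22*(-46) = 1012)
y + L(Q(-14), -48) = 1012 + 49 = 1061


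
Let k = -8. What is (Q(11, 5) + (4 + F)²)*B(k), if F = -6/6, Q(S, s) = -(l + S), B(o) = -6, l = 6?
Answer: 48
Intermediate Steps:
Q(S, s) = -6 - S (Q(S, s) = -(6 + S) = -6 - S)
F = -1 (F = -6*⅙ = -1)
(Q(11, 5) + (4 + F)²)*B(k) = ((-6 - 1*11) + (4 - 1)²)*(-6) = ((-6 - 11) + 3²)*(-6) = (-17 + 9)*(-6) = -8*(-6) = 48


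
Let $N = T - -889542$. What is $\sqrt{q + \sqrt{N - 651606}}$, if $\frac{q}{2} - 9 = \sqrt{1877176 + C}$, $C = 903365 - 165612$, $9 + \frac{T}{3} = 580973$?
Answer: $\sqrt{18 + 2 \sqrt{2614929} + 6 \sqrt{55023}} \approx 68.261$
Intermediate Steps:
$T = 1742892$ ($T = -27 + 3 \cdot 580973 = -27 + 1742919 = 1742892$)
$N = 2632434$ ($N = 1742892 - -889542 = 1742892 + 889542 = 2632434$)
$C = 737753$
$q = 18 + 2 \sqrt{2614929}$ ($q = 18 + 2 \sqrt{1877176 + 737753} = 18 + 2 \sqrt{2614929} \approx 3252.1$)
$\sqrt{q + \sqrt{N - 651606}} = \sqrt{\left(18 + 2 \sqrt{2614929}\right) + \sqrt{2632434 - 651606}} = \sqrt{\left(18 + 2 \sqrt{2614929}\right) + \sqrt{1980828}} = \sqrt{\left(18 + 2 \sqrt{2614929}\right) + 6 \sqrt{55023}} = \sqrt{18 + 2 \sqrt{2614929} + 6 \sqrt{55023}}$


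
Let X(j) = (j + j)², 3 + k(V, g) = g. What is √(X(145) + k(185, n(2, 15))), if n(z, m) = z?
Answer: 17*√291 ≈ 290.00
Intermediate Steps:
k(V, g) = -3 + g
X(j) = 4*j² (X(j) = (2*j)² = 4*j²)
√(X(145) + k(185, n(2, 15))) = √(4*145² + (-3 + 2)) = √(4*21025 - 1) = √(84100 - 1) = √84099 = 17*√291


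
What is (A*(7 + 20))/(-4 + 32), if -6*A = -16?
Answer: 18/7 ≈ 2.5714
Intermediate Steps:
A = 8/3 (A = -1/6*(-16) = 8/3 ≈ 2.6667)
(A*(7 + 20))/(-4 + 32) = (8*(7 + 20)/3)/(-4 + 32) = ((8/3)*27)/28 = 72*(1/28) = 18/7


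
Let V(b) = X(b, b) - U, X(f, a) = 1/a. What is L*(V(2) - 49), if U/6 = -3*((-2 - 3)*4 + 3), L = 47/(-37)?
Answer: 33323/74 ≈ 450.31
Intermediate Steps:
L = -47/37 (L = 47*(-1/37) = -47/37 ≈ -1.2703)
U = 306 (U = 6*(-3*((-2 - 3)*4 + 3)) = 6*(-3*(-5*4 + 3)) = 6*(-3*(-20 + 3)) = 6*(-3*(-17)) = 6*51 = 306)
V(b) = -306 + 1/b (V(b) = 1/b - 1*306 = 1/b - 306 = -306 + 1/b)
L*(V(2) - 49) = -47*((-306 + 1/2) - 49)/37 = -47*((-306 + ½) - 49)/37 = -47*(-611/2 - 49)/37 = -47/37*(-709/2) = 33323/74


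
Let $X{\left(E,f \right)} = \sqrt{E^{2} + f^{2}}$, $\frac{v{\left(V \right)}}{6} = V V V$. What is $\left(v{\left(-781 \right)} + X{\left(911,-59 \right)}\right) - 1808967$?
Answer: $-2860086213 + \sqrt{833402} \approx -2.8601 \cdot 10^{9}$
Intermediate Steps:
$v{\left(V \right)} = 6 V^{3}$ ($v{\left(V \right)} = 6 V V V = 6 V^{2} V = 6 V^{3}$)
$\left(v{\left(-781 \right)} + X{\left(911,-59 \right)}\right) - 1808967 = \left(6 \left(-781\right)^{3} + \sqrt{911^{2} + \left(-59\right)^{2}}\right) - 1808967 = \left(6 \left(-476379541\right) + \sqrt{829921 + 3481}\right) - 1808967 = \left(-2858277246 + \sqrt{833402}\right) - 1808967 = -2860086213 + \sqrt{833402}$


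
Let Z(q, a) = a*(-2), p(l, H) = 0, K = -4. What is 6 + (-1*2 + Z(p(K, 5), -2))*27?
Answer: 60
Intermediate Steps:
Z(q, a) = -2*a
6 + (-1*2 + Z(p(K, 5), -2))*27 = 6 + (-1*2 - 2*(-2))*27 = 6 + (-2 + 4)*27 = 6 + 2*27 = 6 + 54 = 60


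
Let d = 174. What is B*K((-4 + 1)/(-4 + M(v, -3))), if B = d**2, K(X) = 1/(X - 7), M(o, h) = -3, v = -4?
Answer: -105966/23 ≈ -4607.2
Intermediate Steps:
K(X) = 1/(-7 + X)
B = 30276 (B = 174**2 = 30276)
B*K((-4 + 1)/(-4 + M(v, -3))) = 30276/(-7 + (-4 + 1)/(-4 - 3)) = 30276/(-7 - 3/(-7)) = 30276/(-7 - 3*(-1/7)) = 30276/(-7 + 3/7) = 30276/(-46/7) = 30276*(-7/46) = -105966/23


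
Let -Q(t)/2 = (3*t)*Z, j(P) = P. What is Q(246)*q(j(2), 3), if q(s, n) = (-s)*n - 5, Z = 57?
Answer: 925452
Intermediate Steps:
q(s, n) = -5 - n*s (q(s, n) = -n*s - 5 = -5 - n*s)
Q(t) = -342*t (Q(t) = -2*3*t*57 = -342*t)
Q(246)*q(j(2), 3) = (-342*246)*(-5 - 1*3*2) = -84132*(-5 - 6) = -84132*(-11) = 925452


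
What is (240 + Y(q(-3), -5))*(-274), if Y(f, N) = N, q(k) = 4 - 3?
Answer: -64390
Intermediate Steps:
q(k) = 1
(240 + Y(q(-3), -5))*(-274) = (240 - 5)*(-274) = 235*(-274) = -64390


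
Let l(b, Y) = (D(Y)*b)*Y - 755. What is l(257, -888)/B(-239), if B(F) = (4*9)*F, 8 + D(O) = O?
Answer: -204480781/8604 ≈ -23766.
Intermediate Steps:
D(O) = -8 + O
l(b, Y) = -755 + Y*b*(-8 + Y) (l(b, Y) = ((-8 + Y)*b)*Y - 755 = (b*(-8 + Y))*Y - 755 = Y*b*(-8 + Y) - 755 = -755 + Y*b*(-8 + Y))
B(F) = 36*F
l(257, -888)/B(-239) = (-755 - 888*257*(-8 - 888))/((36*(-239))) = (-755 - 888*257*(-896))/(-8604) = (-755 + 204481536)*(-1/8604) = 204480781*(-1/8604) = -204480781/8604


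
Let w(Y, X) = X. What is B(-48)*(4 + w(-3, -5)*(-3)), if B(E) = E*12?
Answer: -10944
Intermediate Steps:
B(E) = 12*E
B(-48)*(4 + w(-3, -5)*(-3)) = (12*(-48))*(4 - 5*(-3)) = -576*(4 + 15) = -576*19 = -10944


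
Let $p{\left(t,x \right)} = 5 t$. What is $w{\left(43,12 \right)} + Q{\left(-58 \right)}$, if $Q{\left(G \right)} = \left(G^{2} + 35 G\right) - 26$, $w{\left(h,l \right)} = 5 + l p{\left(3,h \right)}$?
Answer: $1493$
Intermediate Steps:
$w{\left(h,l \right)} = 5 + 15 l$ ($w{\left(h,l \right)} = 5 + l 5 \cdot 3 = 5 + l 15 = 5 + 15 l$)
$Q{\left(G \right)} = -26 + G^{2} + 35 G$
$w{\left(43,12 \right)} + Q{\left(-58 \right)} = \left(5 + 15 \cdot 12\right) + \left(-26 + \left(-58\right)^{2} + 35 \left(-58\right)\right) = \left(5 + 180\right) - -1308 = 185 + 1308 = 1493$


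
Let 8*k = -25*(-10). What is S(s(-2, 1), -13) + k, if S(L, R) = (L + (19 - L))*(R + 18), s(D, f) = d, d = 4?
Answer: 505/4 ≈ 126.25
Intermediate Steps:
s(D, f) = 4
k = 125/4 (k = (-25*(-10))/8 = (1/8)*250 = 125/4 ≈ 31.250)
S(L, R) = 342 + 19*R (S(L, R) = 19*(18 + R) = 342 + 19*R)
S(s(-2, 1), -13) + k = (342 + 19*(-13)) + 125/4 = (342 - 247) + 125/4 = 95 + 125/4 = 505/4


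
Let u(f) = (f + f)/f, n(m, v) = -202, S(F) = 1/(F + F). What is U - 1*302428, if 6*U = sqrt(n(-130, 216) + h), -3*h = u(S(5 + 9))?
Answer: -302428 + 2*I*sqrt(114)/9 ≈ -3.0243e+5 + 2.3727*I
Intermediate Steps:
S(F) = 1/(2*F)
u(f) = 2 (u(f) = (2*f)/f = 2)
h = -2/3 (h = -1/3*2 = -2/3 ≈ -0.66667)
U = 2*I*sqrt(114)/9 (U = sqrt(-202 - 2/3)/6 = sqrt(-608/3)/6 = (4*I*sqrt(114)/3)/6 = 2*I*sqrt(114)/9 ≈ 2.3727*I)
U - 1*302428 = 2*I*sqrt(114)/9 - 1*302428 = 2*I*sqrt(114)/9 - 302428 = -302428 + 2*I*sqrt(114)/9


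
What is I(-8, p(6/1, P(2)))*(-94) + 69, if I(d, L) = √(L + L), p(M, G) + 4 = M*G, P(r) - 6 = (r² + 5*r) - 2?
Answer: 69 - 376*√13 ≈ -1286.7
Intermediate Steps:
P(r) = 4 + r² + 5*r (P(r) = 6 + ((r² + 5*r) - 2) = 6 + (-2 + r² + 5*r) = 4 + r² + 5*r)
p(M, G) = -4 + G*M (p(M, G) = -4 + M*G = -4 + G*M)
I(d, L) = √2*√L (I(d, L) = √(2*L) = √2*√L)
I(-8, p(6/1, P(2)))*(-94) + 69 = (√2*√(-4 + (4 + 2² + 5*2)*(6/1)))*(-94) + 69 = (√2*√(-4 + (4 + 4 + 10)*(6*1)))*(-94) + 69 = (√2*√(-4 + 18*6))*(-94) + 69 = (√2*√(-4 + 108))*(-94) + 69 = (√2*√104)*(-94) + 69 = (√2*(2*√26))*(-94) + 69 = (4*√13)*(-94) + 69 = -376*√13 + 69 = 69 - 376*√13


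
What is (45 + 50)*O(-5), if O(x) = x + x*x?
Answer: 1900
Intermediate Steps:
O(x) = x + x**2
(45 + 50)*O(-5) = (45 + 50)*(-5*(1 - 5)) = 95*(-5*(-4)) = 95*20 = 1900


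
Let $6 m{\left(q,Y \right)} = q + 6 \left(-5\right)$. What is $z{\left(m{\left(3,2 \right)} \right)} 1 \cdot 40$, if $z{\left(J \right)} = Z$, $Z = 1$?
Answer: $40$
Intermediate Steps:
$m{\left(q,Y \right)} = -5 + \frac{q}{6}$ ($m{\left(q,Y \right)} = \frac{q + 6 \left(-5\right)}{6} = \frac{q - 30}{6} = \frac{-30 + q}{6} = -5 + \frac{q}{6}$)
$z{\left(J \right)} = 1$
$z{\left(m{\left(3,2 \right)} \right)} 1 \cdot 40 = 1 \cdot 1 \cdot 40 = 1 \cdot 40 = 40$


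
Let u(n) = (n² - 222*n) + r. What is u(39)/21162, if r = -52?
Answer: -7189/21162 ≈ -0.33971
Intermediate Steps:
u(n) = -52 + n² - 222*n (u(n) = (n² - 222*n) - 52 = -52 + n² - 222*n)
u(39)/21162 = (-52 + 39² - 222*39)/21162 = (-52 + 1521 - 8658)*(1/21162) = -7189*1/21162 = -7189/21162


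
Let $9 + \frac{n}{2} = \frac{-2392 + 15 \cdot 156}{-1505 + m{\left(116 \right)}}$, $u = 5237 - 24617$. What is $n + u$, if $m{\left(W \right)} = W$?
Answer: $- \frac{26943718}{1389} \approx -19398.0$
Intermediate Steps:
$u = -19380$
$n = - \frac{24898}{1389}$ ($n = -18 + 2 \frac{-2392 + 15 \cdot 156}{-1505 + 116} = -18 + 2 \frac{-2392 + 2340}{-1389} = -18 + 2 \left(\left(-52\right) \left(- \frac{1}{1389}\right)\right) = -18 + 2 \cdot \frac{52}{1389} = -18 + \frac{104}{1389} = - \frac{24898}{1389} \approx -17.925$)
$n + u = - \frac{24898}{1389} - 19380 = - \frac{26943718}{1389}$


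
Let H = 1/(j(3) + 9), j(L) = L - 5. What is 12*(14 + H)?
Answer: 1188/7 ≈ 169.71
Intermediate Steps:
j(L) = -5 + L
H = ⅐ (H = 1/((-5 + 3) + 9) = 1/(-2 + 9) = 1/7 = ⅐ ≈ 0.14286)
12*(14 + H) = 12*(14 + ⅐) = 12*(99/7) = 1188/7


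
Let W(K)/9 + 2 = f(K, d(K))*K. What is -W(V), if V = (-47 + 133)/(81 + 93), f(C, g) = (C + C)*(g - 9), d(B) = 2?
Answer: 41024/841 ≈ 48.780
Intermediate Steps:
f(C, g) = 2*C*(-9 + g) (f(C, g) = (2*C)*(-9 + g) = 2*C*(-9 + g))
V = 43/87 (V = 86/174 = 86*(1/174) = 43/87 ≈ 0.49425)
W(K) = -18 - 126*K² (W(K) = -18 + 9*((2*K*(-9 + 2))*K) = -18 + 9*((2*K*(-7))*K) = -18 + 9*((-14*K)*K) = -18 + 9*(-14*K²) = -18 - 126*K²)
-W(V) = -(-18 - 126*(43/87)²) = -(-18 - 126*1849/7569) = -(-18 - 25886/841) = -1*(-41024/841) = 41024/841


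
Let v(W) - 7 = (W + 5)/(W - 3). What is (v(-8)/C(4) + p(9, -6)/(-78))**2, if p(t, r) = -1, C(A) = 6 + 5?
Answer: 40462321/89075844 ≈ 0.45425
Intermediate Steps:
C(A) = 11
v(W) = 7 + (5 + W)/(-3 + W) (v(W) = 7 + (W + 5)/(W - 3) = 7 + (5 + W)/(-3 + W))
(v(-8)/C(4) + p(9, -6)/(-78))**2 = ((8*(-2 - 8)/(-3 - 8))/11 - 1/(-78))**2 = ((8*(-10)/(-11))*(1/11) - 1*(-1/78))**2 = ((8*(-1/11)*(-10))*(1/11) + 1/78)**2 = ((80/11)*(1/11) + 1/78)**2 = (80/121 + 1/78)**2 = (6361/9438)**2 = 40462321/89075844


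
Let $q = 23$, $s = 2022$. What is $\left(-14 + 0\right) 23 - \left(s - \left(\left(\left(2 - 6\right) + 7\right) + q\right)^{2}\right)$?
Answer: $-1668$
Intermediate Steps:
$\left(-14 + 0\right) 23 - \left(s - \left(\left(\left(2 - 6\right) + 7\right) + q\right)^{2}\right) = \left(-14 + 0\right) 23 - \left(2022 - \left(\left(\left(2 - 6\right) + 7\right) + 23\right)^{2}\right) = \left(-14\right) 23 - \left(2022 - \left(\left(-4 + 7\right) + 23\right)^{2}\right) = -322 - \left(2022 - \left(3 + 23\right)^{2}\right) = -322 - \left(2022 - 26^{2}\right) = -322 - \left(2022 - 676\right) = -322 - 1346 = -1668$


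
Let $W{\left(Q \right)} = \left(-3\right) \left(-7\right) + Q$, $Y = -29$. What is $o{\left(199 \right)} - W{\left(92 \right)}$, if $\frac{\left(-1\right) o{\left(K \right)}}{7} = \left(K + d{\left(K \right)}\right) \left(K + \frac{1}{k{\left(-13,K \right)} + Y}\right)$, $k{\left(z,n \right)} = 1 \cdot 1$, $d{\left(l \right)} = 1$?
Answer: $-278663$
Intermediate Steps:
$k{\left(z,n \right)} = 1$
$W{\left(Q \right)} = 21 + Q$
$o{\left(K \right)} = - 7 \left(1 + K\right) \left(- \frac{1}{28} + K\right)$ ($o{\left(K \right)} = - 7 \left(K + 1\right) \left(K + \frac{1}{1 - 29}\right) = - 7 \left(1 + K\right) \left(K + \frac{1}{-28}\right) = - 7 \left(1 + K\right) \left(K - \frac{1}{28}\right) = - 7 \left(1 + K\right) \left(- \frac{1}{28} + K\right)$)
$o{\left(199 \right)} - W{\left(92 \right)} = \left(\frac{1}{4} - 7 \cdot 199^{2} - \frac{5373}{4}\right) - \left(21 + 92\right) = \left(\frac{1}{4} - 277207 - \frac{5373}{4}\right) - 113 = -278550 - 113 = -278663$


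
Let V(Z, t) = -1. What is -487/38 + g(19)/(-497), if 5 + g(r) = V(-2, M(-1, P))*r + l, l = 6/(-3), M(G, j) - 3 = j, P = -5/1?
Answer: -241051/18886 ≈ -12.763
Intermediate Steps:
P = -5 (P = -5*1 = -5)
M(G, j) = 3 + j
l = -2 (l = 6*(-⅓) = -2)
g(r) = -7 - r (g(r) = -5 + (-r - 2) = -5 + (-2 - r) = -7 - r)
-487/38 + g(19)/(-497) = -487/38 + (-7 - 1*19)/(-497) = -487*1/38 + (-7 - 19)*(-1/497) = -487/38 - 26*(-1/497) = -487/38 + 26/497 = -241051/18886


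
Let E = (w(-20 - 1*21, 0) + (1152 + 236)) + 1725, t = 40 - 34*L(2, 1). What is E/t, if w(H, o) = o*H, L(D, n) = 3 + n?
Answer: -3113/96 ≈ -32.427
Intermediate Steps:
w(H, o) = H*o
t = -96 (t = 40 - 34*(3 + 1) = 40 - 34*4 = 40 - 136 = -96)
E = 3113 (E = ((-20 - 1*21)*0 + (1152 + 236)) + 1725 = ((-20 - 21)*0 + 1388) + 1725 = (-41*0 + 1388) + 1725 = (0 + 1388) + 1725 = 1388 + 1725 = 3113)
E/t = 3113/(-96) = 3113*(-1/96) = -3113/96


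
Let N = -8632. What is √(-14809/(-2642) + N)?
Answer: I*√60213650270/2642 ≈ 92.878*I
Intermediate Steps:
√(-14809/(-2642) + N) = √(-14809/(-2642) - 8632) = √(-14809*(-1/2642) - 8632) = √(14809/2642 - 8632) = √(-22790935/2642) = I*√60213650270/2642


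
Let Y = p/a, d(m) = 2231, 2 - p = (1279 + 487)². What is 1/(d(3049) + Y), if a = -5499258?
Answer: 2749629/6135981676 ≈ 0.00044812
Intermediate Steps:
p = -3118754 (p = 2 - (1279 + 487)² = 2 - 1*1766² = 2 - 1*3118756 = 2 - 3118756 = -3118754)
Y = 1559377/2749629 (Y = -3118754/(-5499258) = -3118754*(-1/5499258) = 1559377/2749629 ≈ 0.56712)
1/(d(3049) + Y) = 1/(2231 + 1559377/2749629) = 1/(6135981676/2749629) = 2749629/6135981676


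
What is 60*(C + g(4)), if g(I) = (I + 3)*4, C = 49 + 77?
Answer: 9240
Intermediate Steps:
C = 126
g(I) = 12 + 4*I (g(I) = (3 + I)*4 = 12 + 4*I)
60*(C + g(4)) = 60*(126 + (12 + 4*4)) = 60*(126 + (12 + 16)) = 60*(126 + 28) = 60*154 = 9240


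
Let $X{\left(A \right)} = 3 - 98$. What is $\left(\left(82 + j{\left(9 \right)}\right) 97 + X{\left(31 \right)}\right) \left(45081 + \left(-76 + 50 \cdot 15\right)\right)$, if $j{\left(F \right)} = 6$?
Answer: $386217955$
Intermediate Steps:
$X{\left(A \right)} = -95$
$\left(\left(82 + j{\left(9 \right)}\right) 97 + X{\left(31 \right)}\right) \left(45081 + \left(-76 + 50 \cdot 15\right)\right) = \left(\left(82 + 6\right) 97 - 95\right) \left(45081 + \left(-76 + 50 \cdot 15\right)\right) = \left(88 \cdot 97 - 95\right) \left(45081 + \left(-76 + 750\right)\right) = \left(8536 - 95\right) \left(45081 + 674\right) = 8441 \cdot 45755 = 386217955$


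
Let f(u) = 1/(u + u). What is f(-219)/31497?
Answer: -1/13795686 ≈ -7.2486e-8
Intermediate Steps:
f(u) = 1/(2*u)
f(-219)/31497 = ((1/2)/(-219))/31497 = ((1/2)*(-1/219))*(1/31497) = -1/438*1/31497 = -1/13795686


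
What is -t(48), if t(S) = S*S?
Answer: -2304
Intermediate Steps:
t(S) = S**2
-t(48) = -1*48**2 = -1*2304 = -2304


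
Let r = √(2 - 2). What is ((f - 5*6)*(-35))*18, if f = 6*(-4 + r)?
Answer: 34020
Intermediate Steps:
r = 0 (r = √0 = 0)
f = -24 (f = 6*(-4 + 0) = 6*(-4) = -24)
((f - 5*6)*(-35))*18 = ((-24 - 5*6)*(-35))*18 = ((-24 - 30)*(-35))*18 = -54*(-35)*18 = 1890*18 = 34020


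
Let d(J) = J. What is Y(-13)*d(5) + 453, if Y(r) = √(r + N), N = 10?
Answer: 453 + 5*I*√3 ≈ 453.0 + 8.6602*I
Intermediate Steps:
Y(r) = √(10 + r) (Y(r) = √(r + 10) = √(10 + r))
Y(-13)*d(5) + 453 = √(10 - 13)*5 + 453 = √(-3)*5 + 453 = (I*√3)*5 + 453 = 5*I*√3 + 453 = 453 + 5*I*√3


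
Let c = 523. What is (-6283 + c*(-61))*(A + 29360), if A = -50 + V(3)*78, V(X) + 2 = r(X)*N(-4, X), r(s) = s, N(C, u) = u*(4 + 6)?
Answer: -1381340364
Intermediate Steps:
N(C, u) = 10*u (N(C, u) = u*10 = 10*u)
V(X) = -2 + 10*X**2 (V(X) = -2 + X*(10*X) = -2 + 10*X**2)
A = 6814 (A = -50 + (-2 + 10*3**2)*78 = -50 + (-2 + 10*9)*78 = -50 + (-2 + 90)*78 = -50 + 88*78 = -50 + 6864 = 6814)
(-6283 + c*(-61))*(A + 29360) = (-6283 + 523*(-61))*(6814 + 29360) = (-6283 - 31903)*36174 = -38186*36174 = -1381340364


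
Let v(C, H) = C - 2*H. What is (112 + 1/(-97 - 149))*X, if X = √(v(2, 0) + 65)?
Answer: 27551*√67/246 ≈ 916.73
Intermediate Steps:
v(C, H) = C - 2*H
X = √67 (X = √((2 - 2*0) + 65) = √((2 + 0) + 65) = √(2 + 65) = √67 ≈ 8.1853)
(112 + 1/(-97 - 149))*X = (112 + 1/(-97 - 149))*√67 = (112 + 1/(-246))*√67 = (112 - 1/246)*√67 = 27551*√67/246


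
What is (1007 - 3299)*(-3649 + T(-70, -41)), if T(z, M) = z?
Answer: 8523948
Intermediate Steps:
(1007 - 3299)*(-3649 + T(-70, -41)) = (1007 - 3299)*(-3649 - 70) = -2292*(-3719) = 8523948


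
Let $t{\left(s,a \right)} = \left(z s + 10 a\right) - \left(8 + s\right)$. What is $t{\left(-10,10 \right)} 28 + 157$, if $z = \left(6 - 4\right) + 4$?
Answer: $1333$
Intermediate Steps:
$z = 6$ ($z = 2 + 4 = 6$)
$t{\left(s,a \right)} = -8 + 5 s + 10 a$ ($t{\left(s,a \right)} = \left(6 s + 10 a\right) - \left(8 + s\right) = -8 + 5 s + 10 a$)
$t{\left(-10,10 \right)} 28 + 157 = \left(-8 + 5 \left(-10\right) + 10 \cdot 10\right) 28 + 157 = \left(-8 - 50 + 100\right) 28 + 157 = 42 \cdot 28 + 157 = 1176 + 157 = 1333$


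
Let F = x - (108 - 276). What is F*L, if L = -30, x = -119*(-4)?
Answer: -19320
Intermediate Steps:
x = 476
F = 644 (F = 476 - (108 - 276) = 476 - 1*(-168) = 476 + 168 = 644)
F*L = 644*(-30) = -19320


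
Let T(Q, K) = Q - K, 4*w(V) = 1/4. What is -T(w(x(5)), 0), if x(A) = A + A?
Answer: -1/16 ≈ -0.062500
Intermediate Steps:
x(A) = 2*A
w(V) = 1/16 (w(V) = (¼)/4 = (¼)*(¼) = 1/16)
-T(w(x(5)), 0) = -(1/16 - 1*0) = -(1/16 + 0) = -1*1/16 = -1/16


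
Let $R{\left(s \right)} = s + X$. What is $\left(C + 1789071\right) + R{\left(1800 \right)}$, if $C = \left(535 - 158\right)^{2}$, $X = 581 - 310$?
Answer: $1933271$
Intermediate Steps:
$X = 271$ ($X = 581 - 310 = 271$)
$C = 142129$ ($C = 377^{2} = 142129$)
$R{\left(s \right)} = 271 + s$ ($R{\left(s \right)} = s + 271 = 271 + s$)
$\left(C + 1789071\right) + R{\left(1800 \right)} = \left(142129 + 1789071\right) + \left(271 + 1800\right) = 1931200 + 2071 = 1933271$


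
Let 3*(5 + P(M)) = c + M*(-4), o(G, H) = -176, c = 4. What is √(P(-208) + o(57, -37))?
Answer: √879/3 ≈ 9.8826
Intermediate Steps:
P(M) = -11/3 - 4*M/3 (P(M) = -5 + (4 + M*(-4))/3 = -5 + (4 - 4*M)/3 = -5 + (4/3 - 4*M/3) = -11/3 - 4*M/3)
√(P(-208) + o(57, -37)) = √((-11/3 - 4/3*(-208)) - 176) = √((-11/3 + 832/3) - 176) = √(821/3 - 176) = √(293/3) = √879/3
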